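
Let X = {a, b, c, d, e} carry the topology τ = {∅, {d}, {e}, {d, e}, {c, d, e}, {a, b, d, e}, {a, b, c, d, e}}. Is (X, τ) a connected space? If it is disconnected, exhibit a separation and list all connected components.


(X, τ) is connected.

Find clopen sets (U ∈ τ with X ∖ U ∈ τ):
  U = ∅, X ∖ U = {a, b, c, d, e} — both open, so U is clopen.
  U = {a, b, c, d, e}, X ∖ U = ∅ — both open, so U is clopen.
Only trivial clopens (∅ and X) exist, so (X, τ) is connected.
Compute connected components by grouping points that agree on all clopens:
  component: {a, b, c, d, e}


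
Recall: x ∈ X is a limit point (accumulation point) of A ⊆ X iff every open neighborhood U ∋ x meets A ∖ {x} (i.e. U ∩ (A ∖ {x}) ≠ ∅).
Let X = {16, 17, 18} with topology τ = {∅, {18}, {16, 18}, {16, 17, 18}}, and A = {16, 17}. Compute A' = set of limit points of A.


A' = {17}

For each x ∈ X, list the open sets U ∈ τ with x ∈ U, then check whether U ∩ (A ∖ {x}) ≠ ∅ for every such U.
  x = 16: open {16, 18} ∋ x has {16, 18} ∩ (A ∖ {16}) = ∅, so x is NOT a limit point.
  x = 17: opens ∋ x are {16, 17, 18}; each meets A ∖ {17}, so x IS a limit point.
  x = 18: open {18} ∋ x has {18} ∩ (A ∖ {18}) = ∅, so x is NOT a limit point.
Collecting: A' = {17}.


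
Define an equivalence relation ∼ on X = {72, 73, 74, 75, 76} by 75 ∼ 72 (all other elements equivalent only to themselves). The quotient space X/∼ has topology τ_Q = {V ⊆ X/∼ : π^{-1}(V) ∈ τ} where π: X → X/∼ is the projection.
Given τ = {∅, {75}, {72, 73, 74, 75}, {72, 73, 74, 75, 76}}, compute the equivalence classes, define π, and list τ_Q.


X/∼ = {[72=75], [73], [74], [76]}; |τ_Q| = 3.

Equivalence classes: [72=75], [73], [74], [76].
Quotient map π: X → X/∼ sends 72 ↦ [72=75], 73 ↦ [73], 74 ↦ [74], 75 ↦ [72=75], 76 ↦ [76].
For each subset V ⊆ X/∼, compute π^{-1}(V) ⊆ X and check whether π^{-1}(V) ∈ τ. V is open in τ_Q iff π^{-1}(V) ∈ τ.
  V = {}: π^{-1}(V) = ∅ ∈ τ ✓.
  V = {[72=75]}: π^{-1}(V) = {72, 75} ∉ τ ✗.
  V = {[73]}: π^{-1}(V) = {73} ∉ τ ✗.
  V = {[72=75], [73]}: π^{-1}(V) = {72, 73, 75} ∉ τ ✗.
  V = {[74]}: π^{-1}(V) = {74} ∉ τ ✗.
  V = {[72=75], [74]}: π^{-1}(V) = {72, 74, 75} ∉ τ ✗.
  V = {[73], [74]}: π^{-1}(V) = {73, 74} ∉ τ ✗.
  V = {[72=75], [73], [74]}: π^{-1}(V) = {72, 73, 74, 75} ∈ τ ✓.
  V = {[76]}: π^{-1}(V) = {76} ∉ τ ✗.
  V = {[72=75], [76]}: π^{-1}(V) = {72, 75, 76} ∉ τ ✗.
  V = {[73], [76]}: π^{-1}(V) = {73, 76} ∉ τ ✗.
  V = {[72=75], [73], [76]}: π^{-1}(V) = {72, 73, 75, 76} ∉ τ ✗.
  V = {[74], [76]}: π^{-1}(V) = {74, 76} ∉ τ ✗.
  V = {[72=75], [74], [76]}: π^{-1}(V) = {72, 74, 75, 76} ∉ τ ✗.
  V = {[73], [74], [76]}: π^{-1}(V) = {73, 74, 76} ∉ τ ✗.
  V = {[72=75], [73], [74], [76]}: π^{-1}(V) = {72, 73, 74, 75, 76} ∈ τ ✓.
Open sets in the quotient: τ_Q = {{}, {[72=75], [73], [74]}, {[72=75], [73], [74], [76]}} (3 elements).


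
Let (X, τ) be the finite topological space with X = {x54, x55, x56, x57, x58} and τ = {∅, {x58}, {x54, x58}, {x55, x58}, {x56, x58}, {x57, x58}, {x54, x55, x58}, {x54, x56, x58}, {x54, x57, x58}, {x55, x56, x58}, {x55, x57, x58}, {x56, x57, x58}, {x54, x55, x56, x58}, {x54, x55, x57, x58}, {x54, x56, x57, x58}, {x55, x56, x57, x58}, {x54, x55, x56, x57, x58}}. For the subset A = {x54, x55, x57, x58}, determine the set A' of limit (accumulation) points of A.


A' = {x54, x55, x56, x57}

For each x ∈ X, list the open sets U ∈ τ with x ∈ U, then check whether U ∩ (A ∖ {x}) ≠ ∅ for every such U.
  x = x54: opens ∋ x are {x54, x58}, {x54, x55, x58}, {x54, x56, x58}, {x54, x57, x58}, {x54, x55, x56, x58}, {x54, x55, x57, x58}, {x54, x56, x57, x58}, {x54, x55, x56, x57, x58}; each meets A ∖ {x54}, so x IS a limit point.
  x = x55: opens ∋ x are {x55, x58}, {x54, x55, x58}, {x55, x56, x58}, {x55, x57, x58}, {x54, x55, x56, x58}, {x54, x55, x57, x58}, {x55, x56, x57, x58}, {x54, x55, x56, x57, x58}; each meets A ∖ {x55}, so x IS a limit point.
  x = x56: opens ∋ x are {x56, x58}, {x54, x56, x58}, {x55, x56, x58}, {x56, x57, x58}, {x54, x55, x56, x58}, {x54, x56, x57, x58}, {x55, x56, x57, x58}, {x54, x55, x56, x57, x58}; each meets A ∖ {x56}, so x IS a limit point.
  x = x57: opens ∋ x are {x57, x58}, {x54, x57, x58}, {x55, x57, x58}, {x56, x57, x58}, {x54, x55, x57, x58}, {x54, x56, x57, x58}, {x55, x56, x57, x58}, {x54, x55, x56, x57, x58}; each meets A ∖ {x57}, so x IS a limit point.
  x = x58: open {x58} ∋ x has {x58} ∩ (A ∖ {x58}) = ∅, so x is NOT a limit point.
Collecting: A' = {x54, x55, x56, x57}.


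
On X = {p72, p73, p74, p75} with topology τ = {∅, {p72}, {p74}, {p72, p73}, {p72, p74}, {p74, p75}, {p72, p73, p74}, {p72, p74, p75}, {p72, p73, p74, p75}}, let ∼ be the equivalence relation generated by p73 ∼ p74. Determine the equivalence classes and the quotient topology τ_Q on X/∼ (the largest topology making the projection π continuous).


X/∼ = {[p72], [p73=p74], [p75]}; |τ_Q| = 4.

Equivalence classes: [p72], [p73=p74], [p75].
Quotient map π: X → X/∼ sends p72 ↦ [p72], p73 ↦ [p73=p74], p74 ↦ [p73=p74], p75 ↦ [p75].
For each subset V ⊆ X/∼, compute π^{-1}(V) ⊆ X and check whether π^{-1}(V) ∈ τ. V is open in τ_Q iff π^{-1}(V) ∈ τ.
  V = {}: π^{-1}(V) = ∅ ∈ τ ✓.
  V = {[p72]}: π^{-1}(V) = {p72} ∈ τ ✓.
  V = {[p73=p74]}: π^{-1}(V) = {p73, p74} ∉ τ ✗.
  V = {[p72], [p73=p74]}: π^{-1}(V) = {p72, p73, p74} ∈ τ ✓.
  V = {[p75]}: π^{-1}(V) = {p75} ∉ τ ✗.
  V = {[p72], [p75]}: π^{-1}(V) = {p72, p75} ∉ τ ✗.
  V = {[p73=p74], [p75]}: π^{-1}(V) = {p73, p74, p75} ∉ τ ✗.
  V = {[p72], [p73=p74], [p75]}: π^{-1}(V) = {p72, p73, p74, p75} ∈ τ ✓.
Open sets in the quotient: τ_Q = {{}, {[p72]}, {[p72], [p73=p74]}, {[p72], [p73=p74], [p75]}} (4 elements).


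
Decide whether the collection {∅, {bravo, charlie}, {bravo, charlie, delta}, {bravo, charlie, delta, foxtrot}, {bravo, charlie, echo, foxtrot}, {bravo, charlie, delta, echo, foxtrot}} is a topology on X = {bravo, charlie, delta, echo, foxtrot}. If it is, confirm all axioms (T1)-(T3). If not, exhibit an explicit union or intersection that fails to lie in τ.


τ is NOT a topology on X.

Axiom (T1): ∅ ∈ τ? Yes; X ∈ τ? Yes.
Axiom (T2/T3): check pairwise unions and intersections of members of τ.
Counterexample for (T3): {bravo, charlie, delta, foxtrot} ∩ {bravo, charlie, echo, foxtrot} = {bravo, charlie, foxtrot} ∉ τ. Therefore τ is NOT a topology.


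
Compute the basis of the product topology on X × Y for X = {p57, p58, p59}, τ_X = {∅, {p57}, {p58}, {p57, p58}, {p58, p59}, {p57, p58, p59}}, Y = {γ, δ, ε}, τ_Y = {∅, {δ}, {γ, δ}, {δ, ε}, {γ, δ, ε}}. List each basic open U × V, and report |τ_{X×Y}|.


Basis B = {∅ × ∅, {p57} × {δ}, {p58} × {δ}, {p57} × {γ, δ}, {p57} × {δ, ε}, {p57, p58} × {δ}, {p58} × {γ, δ}, {p58} × {δ, ε}, {p58, p59} × {δ}, {p57} × {γ, δ, ε}, {p57, p58, p59} × {δ}, {p58} × {γ, δ, ε}, {p57, p58} × {γ, δ}, {p57, p58} × {δ, ε}, {p58, p59} × {γ, δ}, {p58, p59} × {δ, ε}, {p57, p58} × {γ, δ, ε}, {p57, p58, p59} × {γ, δ}, {p57, p58, p59} × {δ, ε}, {p58, p59} × {γ, δ, ε}, {p57, p58, p59} × {γ, δ, ε}}; |τ_{X×Y}| = 70.

Enumerate products U × V with U ∈ τ_X, V ∈ τ_Y (deduplicated):
  ∅ × ∅ = {} (∅)
  {p57} × {δ} = {(p57,δ)}
  {p58} × {δ} = {(p58,δ)}
  {p57} × {γ, δ} = {(p57,γ), (p57,δ)}
  {p57} × {δ, ε} = {(p57,δ), (p57,ε)}
  {p57, p58} × {δ} = {(p57,δ), (p58,δ)}
  {p58} × {γ, δ} = {(p58,γ), (p58,δ)}
  {p58} × {δ, ε} = {(p58,δ), (p58,ε)}
  {p58, p59} × {δ} = {(p58,δ), (p59,δ)}
  {p57} × {γ, δ, ε} = {(p57,γ), (p57,δ), (p57,ε)}
  {p57, p58, p59} × {δ} = {(p57,δ), (p58,δ), (p59,δ)}
  {p58} × {γ, δ, ε} = {(p58,γ), (p58,δ), (p58,ε)}
  {p57, p58} × {γ, δ} = {(p57,γ), (p57,δ), (p58,γ), (p58,δ)}
  {p57, p58} × {δ, ε} = {(p57,δ), (p57,ε), (p58,δ), (p58,ε)}
  {p58, p59} × {γ, δ} = {(p58,γ), (p58,δ), (p59,γ), (p59,δ)}
  {p58, p59} × {δ, ε} = {(p58,δ), (p58,ε), (p59,δ), (p59,ε)}
  {p57, p58} × {γ, δ, ε} = {(p57,γ), (p57,δ), (p57,ε), (p58,γ), (p58,δ), (p58,ε)}
  {p57, p58, p59} × {γ, δ} = {(p57,γ), (p57,δ), (p58,γ), (p58,δ), (p59,γ), (p59,δ)}
  {p57, p58, p59} × {δ, ε} = {(p57,δ), (p57,ε), (p58,δ), (p58,ε), (p59,δ), (p59,ε)}
  {p58, p59} × {γ, δ, ε} = {(p58,γ), (p58,δ), (p58,ε), (p59,γ), (p59,δ), (p59,ε)}
  {p57, p58, p59} × {γ, δ, ε} = {(p57,γ), (p57,δ), (p57,ε), (p58,γ), (p58,δ), (p58,ε), (p59,γ), (p59,δ), (p59,ε)}
These 21 distinct sets form the basis B.
Close under arbitrary unions to get τ_{X×Y}; counting gives |τ_{X×Y}| = 70.


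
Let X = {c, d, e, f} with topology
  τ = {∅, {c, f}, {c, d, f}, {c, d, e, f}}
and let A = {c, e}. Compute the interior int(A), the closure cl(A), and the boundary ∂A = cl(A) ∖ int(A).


int(A) = ∅, cl(A) = {c, d, e, f}, ∂A = {c, d, e, f}.

Closed sets in (X, τ) are complements of opens:
  closed(X, τ) = {∅, {e}, {d, e}, {c, d, e, f}}.
int(A) = ⋃ {U ∈ τ : U ⊆ A}. Opens contained in A: ∅.
Taking the union of these: int(A) = ∅.
cl(A) = ⋂ {C closed : A ⊆ C}. Closed sets containing A: {c, d, e, f}.
Intersecting these: cl(A) = {c, d, e, f}.
∂A = cl(A) ∖ int(A) = {c, d, e, f} ∖ ∅ = {c, d, e, f}.


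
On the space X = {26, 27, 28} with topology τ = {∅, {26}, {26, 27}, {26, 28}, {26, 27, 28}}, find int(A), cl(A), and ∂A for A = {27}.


int(A) = ∅, cl(A) = {27}, ∂A = {27}.

Closed sets in (X, τ) are complements of opens:
  closed(X, τ) = {∅, {27}, {28}, {27, 28}, {26, 27, 28}}.
int(A) = ⋃ {U ∈ τ : U ⊆ A}. Opens contained in A: ∅.
Taking the union of these: int(A) = ∅.
cl(A) = ⋂ {C closed : A ⊆ C}. Closed sets containing A: {27}, {27, 28}, {26, 27, 28}.
Intersecting these: cl(A) = {27}.
∂A = cl(A) ∖ int(A) = {27} ∖ ∅ = {27}.


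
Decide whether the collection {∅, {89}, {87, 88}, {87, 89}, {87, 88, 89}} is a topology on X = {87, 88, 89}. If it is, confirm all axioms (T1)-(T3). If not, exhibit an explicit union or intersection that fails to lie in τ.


τ is NOT a topology on X.

Axiom (T1): ∅ ∈ τ? Yes; X ∈ τ? Yes.
Axiom (T2/T3): check pairwise unions and intersections of members of τ.
Counterexample for (T3): {87, 88} ∩ {87, 89} = {87} ∉ τ. Therefore τ is NOT a topology.


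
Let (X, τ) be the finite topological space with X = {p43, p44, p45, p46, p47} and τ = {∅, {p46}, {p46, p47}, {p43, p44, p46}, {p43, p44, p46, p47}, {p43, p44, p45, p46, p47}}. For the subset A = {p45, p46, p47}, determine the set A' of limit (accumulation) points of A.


A' = {p43, p44, p45, p47}

For each x ∈ X, list the open sets U ∈ τ with x ∈ U, then check whether U ∩ (A ∖ {x}) ≠ ∅ for every such U.
  x = p43: opens ∋ x are {p43, p44, p46}, {p43, p44, p46, p47}, {p43, p44, p45, p46, p47}; each meets A ∖ {p43}, so x IS a limit point.
  x = p44: opens ∋ x are {p43, p44, p46}, {p43, p44, p46, p47}, {p43, p44, p45, p46, p47}; each meets A ∖ {p44}, so x IS a limit point.
  x = p45: opens ∋ x are {p43, p44, p45, p46, p47}; each meets A ∖ {p45}, so x IS a limit point.
  x = p46: open {p46} ∋ x has {p46} ∩ (A ∖ {p46}) = ∅, so x is NOT a limit point.
  x = p47: opens ∋ x are {p46, p47}, {p43, p44, p46, p47}, {p43, p44, p45, p46, p47}; each meets A ∖ {p47}, so x IS a limit point.
Collecting: A' = {p43, p44, p45, p47}.


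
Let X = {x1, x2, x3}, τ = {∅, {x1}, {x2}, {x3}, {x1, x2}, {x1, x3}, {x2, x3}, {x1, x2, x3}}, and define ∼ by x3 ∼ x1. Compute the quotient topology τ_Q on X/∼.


X/∼ = {[x1=x3], [x2]}; |τ_Q| = 4.

Equivalence classes: [x1=x3], [x2].
Quotient map π: X → X/∼ sends x1 ↦ [x1=x3], x2 ↦ [x2], x3 ↦ [x1=x3].
For each subset V ⊆ X/∼, compute π^{-1}(V) ⊆ X and check whether π^{-1}(V) ∈ τ. V is open in τ_Q iff π^{-1}(V) ∈ τ.
  V = {}: π^{-1}(V) = ∅ ∈ τ ✓.
  V = {[x1=x3]}: π^{-1}(V) = {x1, x3} ∈ τ ✓.
  V = {[x2]}: π^{-1}(V) = {x2} ∈ τ ✓.
  V = {[x1=x3], [x2]}: π^{-1}(V) = {x1, x2, x3} ∈ τ ✓.
Open sets in the quotient: τ_Q = {{}, {[x1=x3]}, {[x2]}, {[x1=x3], [x2]}} (4 elements).


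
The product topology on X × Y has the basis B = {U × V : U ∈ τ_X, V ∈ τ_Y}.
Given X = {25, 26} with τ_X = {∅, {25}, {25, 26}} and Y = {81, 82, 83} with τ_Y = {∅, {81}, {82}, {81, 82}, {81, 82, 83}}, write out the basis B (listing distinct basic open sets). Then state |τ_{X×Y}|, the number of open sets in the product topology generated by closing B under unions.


Basis B = {∅ × ∅, {25} × {81}, {25} × {82}, {25} × {81, 82}, {25, 26} × {81}, {25, 26} × {82}, {25} × {81, 82, 83}, {25, 26} × {81, 82}, {25, 26} × {81, 82, 83}}; |τ_{X×Y}| = 14.

Enumerate products U × V with U ∈ τ_X, V ∈ τ_Y (deduplicated):
  ∅ × ∅ = {} (∅)
  {25} × {81} = {(25,81)}
  {25} × {82} = {(25,82)}
  {25} × {81, 82} = {(25,81), (25,82)}
  {25, 26} × {81} = {(25,81), (26,81)}
  {25, 26} × {82} = {(25,82), (26,82)}
  {25} × {81, 82, 83} = {(25,81), (25,82), (25,83)}
  {25, 26} × {81, 82} = {(25,81), (25,82), (26,81), (26,82)}
  {25, 26} × {81, 82, 83} = {(25,81), (25,82), (25,83), (26,81), (26,82), (26,83)}
These 9 distinct sets form the basis B.
Close under arbitrary unions to get τ_{X×Y}; counting gives |τ_{X×Y}| = 14.


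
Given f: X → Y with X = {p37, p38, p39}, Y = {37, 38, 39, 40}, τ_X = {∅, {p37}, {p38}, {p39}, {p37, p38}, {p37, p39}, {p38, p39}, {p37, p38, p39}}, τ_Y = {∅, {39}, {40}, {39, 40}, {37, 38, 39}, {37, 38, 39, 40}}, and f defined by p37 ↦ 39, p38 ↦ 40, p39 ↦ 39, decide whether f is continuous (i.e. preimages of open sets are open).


f IS continuous.

Compute f^{-1}(U) for each U ∈ τ_Y:
  U = ∅: f^{-1}(U) = ∅ ∈ τ_X ✓.
  U = {39}: f^{-1}(U) = {p37, p39} ∈ τ_X ✓.
  U = {40}: f^{-1}(U) = {p38} ∈ τ_X ✓.
  U = {39, 40}: f^{-1}(U) = {p37, p38, p39} ∈ τ_X ✓.
  U = {37, 38, 39}: f^{-1}(U) = {p37, p39} ∈ τ_X ✓.
  U = {37, 38, 39, 40}: f^{-1}(U) = {p37, p38, p39} ∈ τ_X ✓.
Every preimage lies in τ_X, so f IS continuous.


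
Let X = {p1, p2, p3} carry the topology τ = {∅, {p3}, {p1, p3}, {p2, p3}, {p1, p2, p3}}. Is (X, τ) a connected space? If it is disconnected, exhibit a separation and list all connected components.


(X, τ) is connected.

Find clopen sets (U ∈ τ with X ∖ U ∈ τ):
  U = ∅, X ∖ U = {p1, p2, p3} — both open, so U is clopen.
  U = {p1, p2, p3}, X ∖ U = ∅ — both open, so U is clopen.
Only trivial clopens (∅ and X) exist, so (X, τ) is connected.
Compute connected components by grouping points that agree on all clopens:
  component: {p1, p2, p3}


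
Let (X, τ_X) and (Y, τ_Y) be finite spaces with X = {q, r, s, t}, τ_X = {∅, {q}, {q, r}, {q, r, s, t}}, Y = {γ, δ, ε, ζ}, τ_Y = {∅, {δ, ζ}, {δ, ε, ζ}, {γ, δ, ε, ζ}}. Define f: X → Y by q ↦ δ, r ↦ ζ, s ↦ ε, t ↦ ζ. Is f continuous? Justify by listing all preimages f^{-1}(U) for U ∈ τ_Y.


f is NOT continuous.

Compute f^{-1}(U) for each U ∈ τ_Y:
  U = ∅: f^{-1}(U) = ∅ ∈ τ_X ✓.
  U = {δ, ζ}: f^{-1}(U) = {q, r, t} ∉ τ_X ✗.
  U = {δ, ε, ζ}: f^{-1}(U) = {q, r, s, t} ∈ τ_X ✓.
  U = {γ, δ, ε, ζ}: f^{-1}(U) = {q, r, s, t} ∈ τ_X ✓.
Found U = {δ, ζ} with f^{-1}(U) = {q, r, t} not in τ_X. Therefore f is NOT continuous.


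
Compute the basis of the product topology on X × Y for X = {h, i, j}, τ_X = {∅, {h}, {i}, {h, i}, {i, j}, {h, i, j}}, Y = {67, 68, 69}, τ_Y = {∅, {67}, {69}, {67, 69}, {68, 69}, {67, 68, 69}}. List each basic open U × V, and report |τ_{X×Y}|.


Basis B = {∅ × ∅, {h} × {67}, {h} × {69}, {i} × {67}, {i} × {69}, {h} × {67, 69}, {h, i} × {67}, {h} × {68, 69}, {h, i} × {69}, {i} × {67, 69}, {i, j} × {67}, {i} × {68, 69}, {i, j} × {69}, {h} × {67, 68, 69}, {h, i, j} × {67}, {h, i, j} × {69}, {i} × {67, 68, 69}, {h, i} × {67, 69}, {h, i} × {68, 69}, {i, j} × {67, 69}, {i, j} × {68, 69}, {h, i} × {67, 68, 69}, {h, i, j} × {67, 69}, {h, i, j} × {68, 69}, {i, j} × {67, 68, 69}, {h, i, j} × {67, 68, 69}}; |τ_{X×Y}| = 108.

Enumerate products U × V with U ∈ τ_X, V ∈ τ_Y (deduplicated):
  ∅ × ∅ = {} (∅)
  {h} × {67} = {(h,67)}
  {h} × {69} = {(h,69)}
  {i} × {67} = {(i,67)}
  {i} × {69} = {(i,69)}
  {h} × {67, 69} = {(h,67), (h,69)}
  {h, i} × {67} = {(h,67), (i,67)}
  {h} × {68, 69} = {(h,68), (h,69)}
  {h, i} × {69} = {(h,69), (i,69)}
  {i} × {67, 69} = {(i,67), (i,69)}
  {i, j} × {67} = {(i,67), (j,67)}
  {i} × {68, 69} = {(i,68), (i,69)}
  {i, j} × {69} = {(i,69), (j,69)}
  {h} × {67, 68, 69} = {(h,67), (h,68), (h,69)}
  {h, i, j} × {67} = {(h,67), (i,67), (j,67)}
  {h, i, j} × {69} = {(h,69), (i,69), (j,69)}
  {i} × {67, 68, 69} = {(i,67), (i,68), (i,69)}
  {h, i} × {67, 69} = {(h,67), (h,69), (i,67), (i,69)}
  {h, i} × {68, 69} = {(h,68), (h,69), (i,68), (i,69)}
  {i, j} × {67, 69} = {(i,67), (i,69), (j,67), (j,69)}
  {i, j} × {68, 69} = {(i,68), (i,69), (j,68), (j,69)}
  {h, i} × {67, 68, 69} = {(h,67), (h,68), (h,69), (i,67), (i,68), (i,69)}
  {h, i, j} × {67, 69} = {(h,67), (h,69), (i,67), (i,69), (j,67), (j,69)}
  {h, i, j} × {68, 69} = {(h,68), (h,69), (i,68), (i,69), (j,68), (j,69)}
  {i, j} × {67, 68, 69} = {(i,67), (i,68), (i,69), (j,67), (j,68), (j,69)}
  {h, i, j} × {67, 68, 69} = {(h,67), (h,68), (h,69), (i,67), (i,68), (i,69), (j,67), (j,68), (j,69)}
These 26 distinct sets form the basis B.
Close under arbitrary unions to get τ_{X×Y}; counting gives |τ_{X×Y}| = 108.


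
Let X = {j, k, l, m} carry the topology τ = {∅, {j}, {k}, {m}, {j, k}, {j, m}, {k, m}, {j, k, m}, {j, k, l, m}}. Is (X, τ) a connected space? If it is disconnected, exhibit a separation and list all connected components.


(X, τ) is connected.

Find clopen sets (U ∈ τ with X ∖ U ∈ τ):
  U = ∅, X ∖ U = {j, k, l, m} — both open, so U is clopen.
  U = {j, k, l, m}, X ∖ U = ∅ — both open, so U is clopen.
Only trivial clopens (∅ and X) exist, so (X, τ) is connected.
Compute connected components by grouping points that agree on all clopens:
  component: {j, k, l, m}


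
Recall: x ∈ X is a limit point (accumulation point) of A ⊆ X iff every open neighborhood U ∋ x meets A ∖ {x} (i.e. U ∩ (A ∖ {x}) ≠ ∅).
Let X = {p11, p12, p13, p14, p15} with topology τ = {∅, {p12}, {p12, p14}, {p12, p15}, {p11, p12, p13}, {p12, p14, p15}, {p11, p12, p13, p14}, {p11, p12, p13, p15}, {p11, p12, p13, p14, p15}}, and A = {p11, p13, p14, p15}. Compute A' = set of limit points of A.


A' = {p11, p13}

For each x ∈ X, list the open sets U ∈ τ with x ∈ U, then check whether U ∩ (A ∖ {x}) ≠ ∅ for every such U.
  x = p11: opens ∋ x are {p11, p12, p13}, {p11, p12, p13, p14}, {p11, p12, p13, p15}, {p11, p12, p13, p14, p15}; each meets A ∖ {p11}, so x IS a limit point.
  x = p12: open {p12} ∋ x has {p12} ∩ (A ∖ {p12}) = ∅, so x is NOT a limit point.
  x = p13: opens ∋ x are {p11, p12, p13}, {p11, p12, p13, p14}, {p11, p12, p13, p15}, {p11, p12, p13, p14, p15}; each meets A ∖ {p13}, so x IS a limit point.
  x = p14: open {p12, p14} ∋ x has {p12, p14} ∩ (A ∖ {p14}) = ∅, so x is NOT a limit point.
  x = p15: open {p12, p15} ∋ x has {p12, p15} ∩ (A ∖ {p15}) = ∅, so x is NOT a limit point.
Collecting: A' = {p11, p13}.


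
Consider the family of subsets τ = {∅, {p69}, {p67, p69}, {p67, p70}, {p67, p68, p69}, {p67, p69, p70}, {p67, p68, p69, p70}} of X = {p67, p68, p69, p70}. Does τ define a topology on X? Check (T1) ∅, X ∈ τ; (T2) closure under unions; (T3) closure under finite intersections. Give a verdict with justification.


τ is NOT a topology on X.

Axiom (T1): ∅ ∈ τ? Yes; X ∈ τ? Yes.
Axiom (T2/T3): check pairwise unions and intersections of members of τ.
Counterexample for (T3): {p67, p69} ∩ {p67, p70} = {p67} ∉ τ. Therefore τ is NOT a topology.


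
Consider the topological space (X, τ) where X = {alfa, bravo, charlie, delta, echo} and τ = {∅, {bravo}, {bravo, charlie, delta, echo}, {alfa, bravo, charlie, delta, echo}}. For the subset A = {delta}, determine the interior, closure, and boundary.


int(A) = ∅, cl(A) = {alfa, charlie, delta, echo}, ∂A = {alfa, charlie, delta, echo}.

Closed sets in (X, τ) are complements of opens:
  closed(X, τ) = {∅, {alfa}, {alfa, charlie, delta, echo}, {alfa, bravo, charlie, delta, echo}}.
int(A) = ⋃ {U ∈ τ : U ⊆ A}. Opens contained in A: ∅.
Taking the union of these: int(A) = ∅.
cl(A) = ⋂ {C closed : A ⊆ C}. Closed sets containing A: {alfa, charlie, delta, echo}, {alfa, bravo, charlie, delta, echo}.
Intersecting these: cl(A) = {alfa, charlie, delta, echo}.
∂A = cl(A) ∖ int(A) = {alfa, charlie, delta, echo} ∖ ∅ = {alfa, charlie, delta, echo}.


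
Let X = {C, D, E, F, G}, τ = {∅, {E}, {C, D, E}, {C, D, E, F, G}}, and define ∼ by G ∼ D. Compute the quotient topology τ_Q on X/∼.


X/∼ = {[C], [D=G], [E], [F]}; |τ_Q| = 3.

Equivalence classes: [C], [D=G], [E], [F].
Quotient map π: X → X/∼ sends C ↦ [C], D ↦ [D=G], E ↦ [E], F ↦ [F], G ↦ [D=G].
For each subset V ⊆ X/∼, compute π^{-1}(V) ⊆ X and check whether π^{-1}(V) ∈ τ. V is open in τ_Q iff π^{-1}(V) ∈ τ.
  V = {}: π^{-1}(V) = ∅ ∈ τ ✓.
  V = {[C]}: π^{-1}(V) = {C} ∉ τ ✗.
  V = {[D=G]}: π^{-1}(V) = {D, G} ∉ τ ✗.
  V = {[C], [D=G]}: π^{-1}(V) = {C, D, G} ∉ τ ✗.
  V = {[E]}: π^{-1}(V) = {E} ∈ τ ✓.
  V = {[C], [E]}: π^{-1}(V) = {C, E} ∉ τ ✗.
  V = {[D=G], [E]}: π^{-1}(V) = {D, E, G} ∉ τ ✗.
  V = {[C], [D=G], [E]}: π^{-1}(V) = {C, D, E, G} ∉ τ ✗.
  V = {[F]}: π^{-1}(V) = {F} ∉ τ ✗.
  V = {[C], [F]}: π^{-1}(V) = {C, F} ∉ τ ✗.
  V = {[D=G], [F]}: π^{-1}(V) = {D, F, G} ∉ τ ✗.
  V = {[C], [D=G], [F]}: π^{-1}(V) = {C, D, F, G} ∉ τ ✗.
  V = {[E], [F]}: π^{-1}(V) = {E, F} ∉ τ ✗.
  V = {[C], [E], [F]}: π^{-1}(V) = {C, E, F} ∉ τ ✗.
  V = {[D=G], [E], [F]}: π^{-1}(V) = {D, E, F, G} ∉ τ ✗.
  V = {[C], [D=G], [E], [F]}: π^{-1}(V) = {C, D, E, F, G} ∈ τ ✓.
Open sets in the quotient: τ_Q = {{}, {[E]}, {[C], [D=G], [E], [F]}} (3 elements).


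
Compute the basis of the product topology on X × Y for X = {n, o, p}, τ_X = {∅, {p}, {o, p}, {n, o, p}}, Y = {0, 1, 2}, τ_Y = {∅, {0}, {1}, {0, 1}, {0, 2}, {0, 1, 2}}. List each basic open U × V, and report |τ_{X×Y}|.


Basis B = {∅ × ∅, {p} × {0}, {p} × {1}, {o, p} × {0}, {o, p} × {1}, {p} × {0, 1}, {p} × {0, 2}, {n, o, p} × {0}, {n, o, p} × {1}, {p} × {0, 1, 2}, {o, p} × {0, 1}, {o, p} × {0, 2}, {n, o, p} × {0, 1}, {n, o, p} × {0, 2}, {o, p} × {0, 1, 2}, {n, o, p} × {0, 1, 2}}; |τ_{X×Y}| = 40.

Enumerate products U × V with U ∈ τ_X, V ∈ τ_Y (deduplicated):
  ∅ × ∅ = {} (∅)
  {p} × {0} = {(p,0)}
  {p} × {1} = {(p,1)}
  {o, p} × {0} = {(o,0), (p,0)}
  {o, p} × {1} = {(o,1), (p,1)}
  {p} × {0, 1} = {(p,0), (p,1)}
  {p} × {0, 2} = {(p,0), (p,2)}
  {n, o, p} × {0} = {(n,0), (o,0), (p,0)}
  {n, o, p} × {1} = {(n,1), (o,1), (p,1)}
  {p} × {0, 1, 2} = {(p,0), (p,1), (p,2)}
  {o, p} × {0, 1} = {(o,0), (o,1), (p,0), (p,1)}
  {o, p} × {0, 2} = {(o,0), (o,2), (p,0), (p,2)}
  {n, o, p} × {0, 1} = {(n,0), (n,1), (o,0), (o,1), (p,0), (p,1)}
  {n, o, p} × {0, 2} = {(n,0), (n,2), (o,0), (o,2), (p,0), (p,2)}
  {o, p} × {0, 1, 2} = {(o,0), (o,1), (o,2), (p,0), (p,1), (p,2)}
  {n, o, p} × {0, 1, 2} = {(n,0), (n,1), (n,2), (o,0), (o,1), (o,2), (p,0), (p,1), (p,2)}
These 16 distinct sets form the basis B.
Close under arbitrary unions to get τ_{X×Y}; counting gives |τ_{X×Y}| = 40.


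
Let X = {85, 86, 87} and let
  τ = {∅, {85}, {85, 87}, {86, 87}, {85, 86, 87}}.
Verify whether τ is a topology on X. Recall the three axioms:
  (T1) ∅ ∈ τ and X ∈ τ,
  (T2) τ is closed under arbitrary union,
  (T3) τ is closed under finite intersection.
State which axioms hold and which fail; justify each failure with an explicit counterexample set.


τ is NOT a topology on X.

Axiom (T1): ∅ ∈ τ? Yes; X ∈ τ? Yes.
Axiom (T2/T3): check pairwise unions and intersections of members of τ.
Counterexample for (T3): {85, 87} ∩ {86, 87} = {87} ∉ τ. Therefore τ is NOT a topology.


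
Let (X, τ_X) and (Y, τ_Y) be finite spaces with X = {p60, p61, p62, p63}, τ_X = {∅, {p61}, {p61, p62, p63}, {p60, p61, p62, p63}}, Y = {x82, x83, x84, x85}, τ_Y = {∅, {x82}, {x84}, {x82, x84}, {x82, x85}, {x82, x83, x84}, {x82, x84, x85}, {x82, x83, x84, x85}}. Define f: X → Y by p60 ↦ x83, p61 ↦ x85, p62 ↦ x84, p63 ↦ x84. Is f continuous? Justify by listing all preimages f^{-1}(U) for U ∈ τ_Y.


f is NOT continuous.

Compute f^{-1}(U) for each U ∈ τ_Y:
  U = ∅: f^{-1}(U) = ∅ ∈ τ_X ✓.
  U = {x82}: f^{-1}(U) = ∅ ∈ τ_X ✓.
  U = {x84}: f^{-1}(U) = {p62, p63} ∉ τ_X ✗.
  U = {x82, x84}: f^{-1}(U) = {p62, p63} ∉ τ_X ✗.
  U = {x82, x85}: f^{-1}(U) = {p61} ∈ τ_X ✓.
  U = {x82, x83, x84}: f^{-1}(U) = {p60, p62, p63} ∉ τ_X ✗.
  U = {x82, x84, x85}: f^{-1}(U) = {p61, p62, p63} ∈ τ_X ✓.
  U = {x82, x83, x84, x85}: f^{-1}(U) = {p60, p61, p62, p63} ∈ τ_X ✓.
Found U = {x84} with f^{-1}(U) = {p62, p63} not in τ_X. Therefore f is NOT continuous.


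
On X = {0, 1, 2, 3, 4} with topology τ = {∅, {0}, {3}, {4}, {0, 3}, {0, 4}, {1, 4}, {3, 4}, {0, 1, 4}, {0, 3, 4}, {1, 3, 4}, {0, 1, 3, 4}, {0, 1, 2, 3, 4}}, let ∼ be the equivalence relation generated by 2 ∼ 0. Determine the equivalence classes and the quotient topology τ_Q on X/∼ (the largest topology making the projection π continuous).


X/∼ = {[0=2], [1], [3], [4]}; |τ_Q| = 7.

Equivalence classes: [0=2], [1], [3], [4].
Quotient map π: X → X/∼ sends 0 ↦ [0=2], 1 ↦ [1], 2 ↦ [0=2], 3 ↦ [3], 4 ↦ [4].
For each subset V ⊆ X/∼, compute π^{-1}(V) ⊆ X and check whether π^{-1}(V) ∈ τ. V is open in τ_Q iff π^{-1}(V) ∈ τ.
  V = {}: π^{-1}(V) = ∅ ∈ τ ✓.
  V = {[0=2]}: π^{-1}(V) = {0, 2} ∉ τ ✗.
  V = {[1]}: π^{-1}(V) = {1} ∉ τ ✗.
  V = {[0=2], [1]}: π^{-1}(V) = {0, 1, 2} ∉ τ ✗.
  V = {[3]}: π^{-1}(V) = {3} ∈ τ ✓.
  V = {[0=2], [3]}: π^{-1}(V) = {0, 2, 3} ∉ τ ✗.
  V = {[1], [3]}: π^{-1}(V) = {1, 3} ∉ τ ✗.
  V = {[0=2], [1], [3]}: π^{-1}(V) = {0, 1, 2, 3} ∉ τ ✗.
  V = {[4]}: π^{-1}(V) = {4} ∈ τ ✓.
  V = {[0=2], [4]}: π^{-1}(V) = {0, 2, 4} ∉ τ ✗.
  V = {[1], [4]}: π^{-1}(V) = {1, 4} ∈ τ ✓.
  V = {[0=2], [1], [4]}: π^{-1}(V) = {0, 1, 2, 4} ∉ τ ✗.
  V = {[3], [4]}: π^{-1}(V) = {3, 4} ∈ τ ✓.
  V = {[0=2], [3], [4]}: π^{-1}(V) = {0, 2, 3, 4} ∉ τ ✗.
  V = {[1], [3], [4]}: π^{-1}(V) = {1, 3, 4} ∈ τ ✓.
  V = {[0=2], [1], [3], [4]}: π^{-1}(V) = {0, 1, 2, 3, 4} ∈ τ ✓.
Open sets in the quotient: τ_Q = {{}, {[3]}, {[4]}, {[1], [4]}, {[3], [4]}, {[1], [3], [4]}, {[0=2], [1], [3], [4]}} (7 elements).


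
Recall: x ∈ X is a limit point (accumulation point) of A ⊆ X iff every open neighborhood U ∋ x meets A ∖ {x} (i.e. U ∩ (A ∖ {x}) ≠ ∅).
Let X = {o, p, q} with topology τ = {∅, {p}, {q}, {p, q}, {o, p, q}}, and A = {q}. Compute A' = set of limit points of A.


A' = {o}

For each x ∈ X, list the open sets U ∈ τ with x ∈ U, then check whether U ∩ (A ∖ {x}) ≠ ∅ for every such U.
  x = o: opens ∋ x are {o, p, q}; each meets A ∖ {o}, so x IS a limit point.
  x = p: open {p} ∋ x has {p} ∩ (A ∖ {p}) = ∅, so x is NOT a limit point.
  x = q: open {q} ∋ x has {q} ∩ (A ∖ {q}) = ∅, so x is NOT a limit point.
Collecting: A' = {o}.


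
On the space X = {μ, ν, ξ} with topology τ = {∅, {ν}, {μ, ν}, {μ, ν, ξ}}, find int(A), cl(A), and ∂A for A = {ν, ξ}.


int(A) = {ν}, cl(A) = {μ, ν, ξ}, ∂A = {μ, ξ}.

Closed sets in (X, τ) are complements of opens:
  closed(X, τ) = {∅, {ξ}, {μ, ξ}, {μ, ν, ξ}}.
int(A) = ⋃ {U ∈ τ : U ⊆ A}. Opens contained in A: ∅, {ν}.
Taking the union of these: int(A) = {ν}.
cl(A) = ⋂ {C closed : A ⊆ C}. Closed sets containing A: {μ, ν, ξ}.
Intersecting these: cl(A) = {μ, ν, ξ}.
∂A = cl(A) ∖ int(A) = {μ, ν, ξ} ∖ {ν} = {μ, ξ}.


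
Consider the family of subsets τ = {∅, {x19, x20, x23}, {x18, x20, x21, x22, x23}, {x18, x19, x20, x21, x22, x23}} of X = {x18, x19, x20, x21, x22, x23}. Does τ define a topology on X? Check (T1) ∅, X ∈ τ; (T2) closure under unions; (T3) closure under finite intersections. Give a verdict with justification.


τ is NOT a topology on X.

Axiom (T1): ∅ ∈ τ? Yes; X ∈ τ? Yes.
Axiom (T2/T3): check pairwise unions and intersections of members of τ.
Counterexample for (T3): {x19, x20, x23} ∩ {x18, x20, x21, x22, x23} = {x20, x23} ∉ τ. Therefore τ is NOT a topology.


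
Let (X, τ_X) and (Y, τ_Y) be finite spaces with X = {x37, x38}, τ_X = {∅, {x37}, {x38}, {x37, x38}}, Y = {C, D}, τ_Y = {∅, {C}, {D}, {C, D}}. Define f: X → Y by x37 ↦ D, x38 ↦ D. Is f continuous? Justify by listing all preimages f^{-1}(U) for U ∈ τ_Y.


f IS continuous.

Compute f^{-1}(U) for each U ∈ τ_Y:
  U = ∅: f^{-1}(U) = ∅ ∈ τ_X ✓.
  U = {C}: f^{-1}(U) = ∅ ∈ τ_X ✓.
  U = {D}: f^{-1}(U) = {x37, x38} ∈ τ_X ✓.
  U = {C, D}: f^{-1}(U) = {x37, x38} ∈ τ_X ✓.
Every preimage lies in τ_X, so f IS continuous.


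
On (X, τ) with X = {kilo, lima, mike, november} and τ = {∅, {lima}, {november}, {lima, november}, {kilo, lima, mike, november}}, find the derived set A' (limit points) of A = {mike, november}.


A' = {kilo, mike}

For each x ∈ X, list the open sets U ∈ τ with x ∈ U, then check whether U ∩ (A ∖ {x}) ≠ ∅ for every such U.
  x = kilo: opens ∋ x are {kilo, lima, mike, november}; each meets A ∖ {kilo}, so x IS a limit point.
  x = lima: open {lima} ∋ x has {lima} ∩ (A ∖ {lima}) = ∅, so x is NOT a limit point.
  x = mike: opens ∋ x are {kilo, lima, mike, november}; each meets A ∖ {mike}, so x IS a limit point.
  x = november: open {november} ∋ x has {november} ∩ (A ∖ {november}) = ∅, so x is NOT a limit point.
Collecting: A' = {kilo, mike}.


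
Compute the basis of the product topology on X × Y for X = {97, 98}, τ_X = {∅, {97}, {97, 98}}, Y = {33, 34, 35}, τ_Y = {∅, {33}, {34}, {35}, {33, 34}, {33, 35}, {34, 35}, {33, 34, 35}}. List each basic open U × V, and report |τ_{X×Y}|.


Basis B = {∅ × ∅, {97} × {33}, {97} × {34}, {97} × {35}, {97} × {33, 34}, {97} × {33, 35}, {97, 98} × {33}, {97} × {34, 35}, {97, 98} × {34}, {97, 98} × {35}, {97} × {33, 34, 35}, {97, 98} × {33, 34}, {97, 98} × {33, 35}, {97, 98} × {34, 35}, {97, 98} × {33, 34, 35}}; |τ_{X×Y}| = 27.

Enumerate products U × V with U ∈ τ_X, V ∈ τ_Y (deduplicated):
  ∅ × ∅ = {} (∅)
  {97} × {33} = {(97,33)}
  {97} × {34} = {(97,34)}
  {97} × {35} = {(97,35)}
  {97} × {33, 34} = {(97,33), (97,34)}
  {97} × {33, 35} = {(97,33), (97,35)}
  {97, 98} × {33} = {(97,33), (98,33)}
  {97} × {34, 35} = {(97,34), (97,35)}
  {97, 98} × {34} = {(97,34), (98,34)}
  {97, 98} × {35} = {(97,35), (98,35)}
  {97} × {33, 34, 35} = {(97,33), (97,34), (97,35)}
  {97, 98} × {33, 34} = {(97,33), (97,34), (98,33), (98,34)}
  {97, 98} × {33, 35} = {(97,33), (97,35), (98,33), (98,35)}
  {97, 98} × {34, 35} = {(97,34), (97,35), (98,34), (98,35)}
  {97, 98} × {33, 34, 35} = {(97,33), (97,34), (97,35), (98,33), (98,34), (98,35)}
These 15 distinct sets form the basis B.
Close under arbitrary unions to get τ_{X×Y}; counting gives |τ_{X×Y}| = 27.


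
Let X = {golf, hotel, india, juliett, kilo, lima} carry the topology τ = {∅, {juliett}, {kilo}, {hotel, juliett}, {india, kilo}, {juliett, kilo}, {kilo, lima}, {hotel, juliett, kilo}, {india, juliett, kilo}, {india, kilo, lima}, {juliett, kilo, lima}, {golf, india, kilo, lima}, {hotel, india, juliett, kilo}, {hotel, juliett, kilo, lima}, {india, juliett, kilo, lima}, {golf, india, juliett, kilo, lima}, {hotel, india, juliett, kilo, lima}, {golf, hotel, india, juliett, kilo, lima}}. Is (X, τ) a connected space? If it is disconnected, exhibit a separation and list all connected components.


(X, τ) is disconnected; components = [{hotel, juliett}, {golf, india, kilo, lima}].

Find clopen sets (U ∈ τ with X ∖ U ∈ τ):
  U = ∅, X ∖ U = {golf, hotel, india, juliett, kilo, lima} — both open, so U is clopen.
  U = {hotel, juliett}, X ∖ U = {golf, india, kilo, lima} — both open, so U is clopen.
  U = {golf, india, kilo, lima}, X ∖ U = {hotel, juliett} — both open, so U is clopen.
  U = {golf, hotel, india, juliett, kilo, lima}, X ∖ U = ∅ — both open, so U is clopen.
Nontrivial clopen(s) exist: e.g. {golf, india, kilo, lima}. So (X, τ) is disconnected.
Compute connected components by grouping points that agree on all clopens:
  component: {hotel, juliett}
  component: {golf, india, kilo, lima}


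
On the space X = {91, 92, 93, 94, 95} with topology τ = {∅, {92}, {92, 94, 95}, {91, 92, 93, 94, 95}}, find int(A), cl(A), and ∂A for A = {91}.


int(A) = ∅, cl(A) = {91, 93}, ∂A = {91, 93}.

Closed sets in (X, τ) are complements of opens:
  closed(X, τ) = {∅, {91, 93}, {91, 93, 94, 95}, {91, 92, 93, 94, 95}}.
int(A) = ⋃ {U ∈ τ : U ⊆ A}. Opens contained in A: ∅.
Taking the union of these: int(A) = ∅.
cl(A) = ⋂ {C closed : A ⊆ C}. Closed sets containing A: {91, 93}, {91, 93, 94, 95}, {91, 92, 93, 94, 95}.
Intersecting these: cl(A) = {91, 93}.
∂A = cl(A) ∖ int(A) = {91, 93} ∖ ∅ = {91, 93}.


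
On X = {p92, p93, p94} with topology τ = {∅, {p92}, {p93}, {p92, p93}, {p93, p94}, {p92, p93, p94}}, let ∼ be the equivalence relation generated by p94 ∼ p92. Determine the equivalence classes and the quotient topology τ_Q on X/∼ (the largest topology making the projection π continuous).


X/∼ = {[p92=p94], [p93]}; |τ_Q| = 3.

Equivalence classes: [p92=p94], [p93].
Quotient map π: X → X/∼ sends p92 ↦ [p92=p94], p93 ↦ [p93], p94 ↦ [p92=p94].
For each subset V ⊆ X/∼, compute π^{-1}(V) ⊆ X and check whether π^{-1}(V) ∈ τ. V is open in τ_Q iff π^{-1}(V) ∈ τ.
  V = {}: π^{-1}(V) = ∅ ∈ τ ✓.
  V = {[p92=p94]}: π^{-1}(V) = {p92, p94} ∉ τ ✗.
  V = {[p93]}: π^{-1}(V) = {p93} ∈ τ ✓.
  V = {[p92=p94], [p93]}: π^{-1}(V) = {p92, p93, p94} ∈ τ ✓.
Open sets in the quotient: τ_Q = {{}, {[p93]}, {[p92=p94], [p93]}} (3 elements).


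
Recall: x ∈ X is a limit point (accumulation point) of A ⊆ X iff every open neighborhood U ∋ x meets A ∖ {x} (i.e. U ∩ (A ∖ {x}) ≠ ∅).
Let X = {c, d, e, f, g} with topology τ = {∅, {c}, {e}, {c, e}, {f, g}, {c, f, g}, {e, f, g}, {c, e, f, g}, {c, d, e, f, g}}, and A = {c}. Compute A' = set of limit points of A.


A' = {d}

For each x ∈ X, list the open sets U ∈ τ with x ∈ U, then check whether U ∩ (A ∖ {x}) ≠ ∅ for every such U.
  x = c: open {c} ∋ x has {c} ∩ (A ∖ {c}) = ∅, so x is NOT a limit point.
  x = d: opens ∋ x are {c, d, e, f, g}; each meets A ∖ {d}, so x IS a limit point.
  x = e: open {e} ∋ x has {e} ∩ (A ∖ {e}) = ∅, so x is NOT a limit point.
  x = f: open {f, g} ∋ x has {f, g} ∩ (A ∖ {f}) = ∅, so x is NOT a limit point.
  x = g: open {f, g} ∋ x has {f, g} ∩ (A ∖ {g}) = ∅, so x is NOT a limit point.
Collecting: A' = {d}.


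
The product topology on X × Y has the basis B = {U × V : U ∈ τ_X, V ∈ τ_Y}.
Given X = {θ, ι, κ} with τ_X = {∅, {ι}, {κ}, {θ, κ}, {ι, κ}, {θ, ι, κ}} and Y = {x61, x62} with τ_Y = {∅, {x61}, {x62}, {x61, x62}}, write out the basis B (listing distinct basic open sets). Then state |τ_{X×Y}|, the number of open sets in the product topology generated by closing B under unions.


Basis B = {∅ × ∅, {ι} × {x61}, {ι} × {x62}, {κ} × {x61}, {κ} × {x62}, {θ, κ} × {x61}, {θ, κ} × {x62}, {ι} × {x61, x62}, {ι, κ} × {x61}, {ι, κ} × {x62}, {κ} × {x61, x62}, {θ, ι, κ} × {x61}, {θ, ι, κ} × {x62}, {θ, κ} × {x61, x62}, {ι, κ} × {x61, x62}, {θ, ι, κ} × {x61, x62}}; |τ_{X×Y}| = 36.

Enumerate products U × V with U ∈ τ_X, V ∈ τ_Y (deduplicated):
  ∅ × ∅ = {} (∅)
  {ι} × {x61} = {(ι,x61)}
  {ι} × {x62} = {(ι,x62)}
  {κ} × {x61} = {(κ,x61)}
  {κ} × {x62} = {(κ,x62)}
  {θ, κ} × {x61} = {(θ,x61), (κ,x61)}
  {θ, κ} × {x62} = {(θ,x62), (κ,x62)}
  {ι} × {x61, x62} = {(ι,x61), (ι,x62)}
  {ι, κ} × {x61} = {(ι,x61), (κ,x61)}
  {ι, κ} × {x62} = {(ι,x62), (κ,x62)}
  {κ} × {x61, x62} = {(κ,x61), (κ,x62)}
  {θ, ι, κ} × {x61} = {(θ,x61), (ι,x61), (κ,x61)}
  {θ, ι, κ} × {x62} = {(θ,x62), (ι,x62), (κ,x62)}
  {θ, κ} × {x61, x62} = {(θ,x61), (θ,x62), (κ,x61), (κ,x62)}
  {ι, κ} × {x61, x62} = {(ι,x61), (ι,x62), (κ,x61), (κ,x62)}
  {θ, ι, κ} × {x61, x62} = {(θ,x61), (θ,x62), (ι,x61), (ι,x62), (κ,x61), (κ,x62)}
These 16 distinct sets form the basis B.
Close under arbitrary unions to get τ_{X×Y}; counting gives |τ_{X×Y}| = 36.


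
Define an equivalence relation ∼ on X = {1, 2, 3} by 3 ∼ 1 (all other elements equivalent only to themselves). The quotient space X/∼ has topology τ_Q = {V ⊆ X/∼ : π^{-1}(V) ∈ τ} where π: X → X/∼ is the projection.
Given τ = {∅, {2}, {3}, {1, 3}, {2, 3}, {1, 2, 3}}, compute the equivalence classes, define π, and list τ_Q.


X/∼ = {[1=3], [2]}; |τ_Q| = 4.

Equivalence classes: [1=3], [2].
Quotient map π: X → X/∼ sends 1 ↦ [1=3], 2 ↦ [2], 3 ↦ [1=3].
For each subset V ⊆ X/∼, compute π^{-1}(V) ⊆ X and check whether π^{-1}(V) ∈ τ. V is open in τ_Q iff π^{-1}(V) ∈ τ.
  V = {}: π^{-1}(V) = ∅ ∈ τ ✓.
  V = {[1=3]}: π^{-1}(V) = {1, 3} ∈ τ ✓.
  V = {[2]}: π^{-1}(V) = {2} ∈ τ ✓.
  V = {[1=3], [2]}: π^{-1}(V) = {1, 2, 3} ∈ τ ✓.
Open sets in the quotient: τ_Q = {{}, {[1=3]}, {[2]}, {[1=3], [2]}} (4 elements).


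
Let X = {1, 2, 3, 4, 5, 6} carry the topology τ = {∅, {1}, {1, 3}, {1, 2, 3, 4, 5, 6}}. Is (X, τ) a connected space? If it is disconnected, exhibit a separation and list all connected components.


(X, τ) is connected.

Find clopen sets (U ∈ τ with X ∖ U ∈ τ):
  U = ∅, X ∖ U = {1, 2, 3, 4, 5, 6} — both open, so U is clopen.
  U = {1, 2, 3, 4, 5, 6}, X ∖ U = ∅ — both open, so U is clopen.
Only trivial clopens (∅ and X) exist, so (X, τ) is connected.
Compute connected components by grouping points that agree on all clopens:
  component: {1, 2, 3, 4, 5, 6}


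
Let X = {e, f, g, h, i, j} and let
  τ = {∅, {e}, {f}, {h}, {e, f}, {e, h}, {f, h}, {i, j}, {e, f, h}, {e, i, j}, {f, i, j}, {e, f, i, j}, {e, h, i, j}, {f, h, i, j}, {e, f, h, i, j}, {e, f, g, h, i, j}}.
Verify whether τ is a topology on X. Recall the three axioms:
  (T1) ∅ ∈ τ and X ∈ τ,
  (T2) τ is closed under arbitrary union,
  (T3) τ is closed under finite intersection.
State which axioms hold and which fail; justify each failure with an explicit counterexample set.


τ is NOT a topology on X.

Axiom (T1): ∅ ∈ τ? Yes; X ∈ τ? Yes.
Axiom (T2/T3): check pairwise unions and intersections of members of τ.
Counterexample for (T2): {h} ∪ {i, j} = {h, i, j} ∉ τ. Therefore τ is NOT a topology.


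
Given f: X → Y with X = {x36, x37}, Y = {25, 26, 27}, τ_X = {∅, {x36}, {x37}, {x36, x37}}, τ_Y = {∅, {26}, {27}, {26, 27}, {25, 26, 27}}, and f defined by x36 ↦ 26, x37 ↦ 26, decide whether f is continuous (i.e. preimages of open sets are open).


f IS continuous.

Compute f^{-1}(U) for each U ∈ τ_Y:
  U = ∅: f^{-1}(U) = ∅ ∈ τ_X ✓.
  U = {26}: f^{-1}(U) = {x36, x37} ∈ τ_X ✓.
  U = {27}: f^{-1}(U) = ∅ ∈ τ_X ✓.
  U = {26, 27}: f^{-1}(U) = {x36, x37} ∈ τ_X ✓.
  U = {25, 26, 27}: f^{-1}(U) = {x36, x37} ∈ τ_X ✓.
Every preimage lies in τ_X, so f IS continuous.


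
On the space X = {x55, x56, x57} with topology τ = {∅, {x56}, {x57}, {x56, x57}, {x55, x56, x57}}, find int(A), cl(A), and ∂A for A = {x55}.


int(A) = ∅, cl(A) = {x55}, ∂A = {x55}.

Closed sets in (X, τ) are complements of opens:
  closed(X, τ) = {∅, {x55}, {x55, x56}, {x55, x57}, {x55, x56, x57}}.
int(A) = ⋃ {U ∈ τ : U ⊆ A}. Opens contained in A: ∅.
Taking the union of these: int(A) = ∅.
cl(A) = ⋂ {C closed : A ⊆ C}. Closed sets containing A: {x55}, {x55, x56}, {x55, x57}, {x55, x56, x57}.
Intersecting these: cl(A) = {x55}.
∂A = cl(A) ∖ int(A) = {x55} ∖ ∅ = {x55}.
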